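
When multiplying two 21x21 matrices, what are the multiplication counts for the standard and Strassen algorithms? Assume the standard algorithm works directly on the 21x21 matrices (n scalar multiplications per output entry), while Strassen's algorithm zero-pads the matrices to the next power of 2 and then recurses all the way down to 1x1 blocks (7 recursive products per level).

Matrix multiplication for 21x21 matrices:

Strassen's algorithm requires power-of-2 dimensions. Pad 21x21 to 32x32 (next power of 2).

Standard algorithm: 21^3 = 9261 multiplications
Strassen's algorithm: 7^(log2(32)) = 7^5 = 16807 multiplications
Difference: 9261 - 16807 = -7546 (Strassen uses MORE here due to padding overhead — for small or just-over-power-of-2 n, padding can outweigh the per-level savings)

Standard: 9261 multiplications (21^3). Strassen: 16807 multiplications (7^5, after padding to 32x32). Strassen reduces 8 recursive multiplications to 7 at each level.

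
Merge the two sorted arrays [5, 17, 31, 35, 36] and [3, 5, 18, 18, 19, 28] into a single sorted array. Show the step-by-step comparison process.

Merging process:

Compare 5 vs 3: take 3 from right. Merged: [3]
Compare 5 vs 5: take 5 from left. Merged: [3, 5]
Compare 17 vs 5: take 5 from right. Merged: [3, 5, 5]
Compare 17 vs 18: take 17 from left. Merged: [3, 5, 5, 17]
Compare 31 vs 18: take 18 from right. Merged: [3, 5, 5, 17, 18]
Compare 31 vs 18: take 18 from right. Merged: [3, 5, 5, 17, 18, 18]
Compare 31 vs 19: take 19 from right. Merged: [3, 5, 5, 17, 18, 18, 19]
Compare 31 vs 28: take 28 from right. Merged: [3, 5, 5, 17, 18, 18, 19, 28]
Append remaining from left: [31, 35, 36]. Merged: [3, 5, 5, 17, 18, 18, 19, 28, 31, 35, 36]

Final merged array: [3, 5, 5, 17, 18, 18, 19, 28, 31, 35, 36]
Total comparisons: 8

The merged array is [3, 5, 5, 17, 18, 18, 19, 28, 31, 35, 36], requiring 8 comparisons. The merge step runs in O(n) time where n is the total number of elements.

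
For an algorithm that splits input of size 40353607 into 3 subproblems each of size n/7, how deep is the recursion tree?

For divide and conquer with division factor 7:

Problem sizes at each level:
Level 0: 40353607
Level 1: 5764801
Level 2: 823543
Level 3: 117649
Level 4: 16807
Level 5: 2401
Level 6: 343
Level 7: 49
Level 8: 7
Level 9: 1

The root is level 0 and the size-1 base case is level 9 (the tree spans levels 0 through 9, i.e. 10 levels counting the root), so the depth is the number of divisions: log_7(40353607) = 9

The recursion tree depth is log_7(40353607) = 9. At each level, the problem size is divided by 7, so it takes 9 divisions to reduce to a base case of size 1. The algorithm makes 3 recursive calls at each level.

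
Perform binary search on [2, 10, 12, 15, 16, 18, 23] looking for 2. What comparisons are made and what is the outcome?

Binary search for 2 in [2, 10, 12, 15, 16, 18, 23]:

lo=0, hi=6, mid=3, arr[mid]=15 -> 15 > 2, search left half
lo=0, hi=2, mid=1, arr[mid]=10 -> 10 > 2, search left half
lo=0, hi=0, mid=0, arr[mid]=2 -> Found target at index 0!

Binary search finds 2 at index 0 after 3 comparisons. The search repeatedly halves the search space by comparing with the middle element.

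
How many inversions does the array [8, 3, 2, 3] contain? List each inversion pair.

Finding inversions in [8, 3, 2, 3]:

(0, 1): arr[0]=8 > arr[1]=3
(0, 2): arr[0]=8 > arr[2]=2
(0, 3): arr[0]=8 > arr[3]=3
(1, 2): arr[1]=3 > arr[2]=2

Total inversions: 4

The array has 4 inversion(s): (0,1), (0,2), (0,3), (1,2). Each pair (i,j) satisfies i < j and arr[i] > arr[j].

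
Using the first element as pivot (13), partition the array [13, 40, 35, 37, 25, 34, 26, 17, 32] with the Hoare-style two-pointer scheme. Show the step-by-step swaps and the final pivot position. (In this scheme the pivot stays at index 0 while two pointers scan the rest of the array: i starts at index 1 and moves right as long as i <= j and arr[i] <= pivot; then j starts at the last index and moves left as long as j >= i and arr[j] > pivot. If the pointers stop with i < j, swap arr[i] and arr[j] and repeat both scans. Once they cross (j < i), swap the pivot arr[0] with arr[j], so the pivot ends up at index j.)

Hoare-style two-pointer partition with pivot = 13:

Initial array: [13, 40, 35, 37, 25, 34, 26, 17, 32]

Pointers start at i = 1, j = 8.
i ends at 1, j ends at 0: the pointers have crossed (j < i), so scanning stops.

j = 0, so swapping arr[0] with arr[j] leaves the pivot at position 0: [13, 40, 35, 37, 25, 34, 26, 17, 32]
Pivot position: 0

After partitioning with pivot 13, the array becomes [13, 40, 35, 37, 25, 34, 26, 17, 32]. The pivot is placed at index 0. All elements to the left of the pivot are <= 13, and all elements to the right are > 13.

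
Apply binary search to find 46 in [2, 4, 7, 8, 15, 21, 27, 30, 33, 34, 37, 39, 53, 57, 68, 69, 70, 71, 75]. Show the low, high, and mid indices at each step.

Binary search for 46 in [2, 4, 7, 8, 15, 21, 27, 30, 33, 34, 37, 39, 53, 57, 68, 69, 70, 71, 75]:

lo=0, hi=18, mid=9, arr[mid]=34 -> 34 < 46, search right half
lo=10, hi=18, mid=14, arr[mid]=68 -> 68 > 46, search left half
lo=10, hi=13, mid=11, arr[mid]=39 -> 39 < 46, search right half
lo=12, hi=13, mid=12, arr[mid]=53 -> 53 > 46, search left half
lo=12 > hi=11, target 46 not found

Binary search determines that 46 is not in the array after 4 comparisons. The search space was exhausted without finding the target.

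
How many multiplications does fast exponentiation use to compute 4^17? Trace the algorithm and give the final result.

Computing 4^17 by squaring (build up from 4^1; each line after the first costs one multiplication):

4^1 = 4
4^2 = (4^1)^2 = 4^2 = 16
4^4 = (4^2)^2 = 16^2 = 256
4^8 = (4^4)^2 = 256^2 = 65536
4^16 = (4^8)^2 = 65536^2 = 4294967296
4^17 = 4 * 4^16 = 4 * 4294967296 = 17179869184

Result: 17179869184
Multiplications needed: 5 (5 lines after 4^1)

4^17 = 17179869184. Using exponentiation by squaring, this requires 5 multiplications. The key idea: if the exponent is even, square the half-power; if odd, multiply by the base once.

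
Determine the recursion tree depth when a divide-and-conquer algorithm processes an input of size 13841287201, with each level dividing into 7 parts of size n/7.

For divide and conquer with division factor 7:

Problem sizes at each level:
Level 0: 13841287201
Level 1: 1977326743
Level 2: 282475249
Level 3: 40353607
Level 4: 5764801
Level 5: 823543
Level 6: 117649
Level 7: 16807
Level 8: 2401
Level 9: 343
Level 10: 49
Level 11: 7
Level 12: 1

The root is level 0 and the size-1 base case is level 12 (the tree spans levels 0 through 12, i.e. 13 levels counting the root), so the depth is the number of divisions: log_7(13841287201) = 12

The recursion tree depth is log_7(13841287201) = 12. At each level, the problem size is divided by 7, so it takes 12 divisions to reduce to a base case of size 1. The algorithm makes 7 recursive calls at each level.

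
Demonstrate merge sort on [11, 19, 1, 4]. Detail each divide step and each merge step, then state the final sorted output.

Merge sort trace:

Split: [11, 19, 1, 4] -> [11, 19] and [1, 4]
  Split: [11, 19] -> [11] and [19]
  Merge: [11] + [19] -> [11, 19]
  Split: [1, 4] -> [1] and [4]
  Merge: [1] + [4] -> [1, 4]
Merge: [11, 19] + [1, 4] -> [1, 4, 11, 19]

Final sorted array: [1, 4, 11, 19]

The merge sort proceeds by recursively splitting the array and merging sorted halves.
After all merges, the sorted array is [1, 4, 11, 19].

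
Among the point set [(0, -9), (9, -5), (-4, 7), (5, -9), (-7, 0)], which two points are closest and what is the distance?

Computing all pairwise distances among 5 points:

d((0, -9), (9, -5)) = 9.8489
d((0, -9), (-4, 7)) = 16.4924
d((0, -9), (5, -9)) = 5.0 <-- minimum
d((0, -9), (-7, 0)) = 11.4018
d((9, -5), (-4, 7)) = 17.6918
d((9, -5), (5, -9)) = 5.6569
d((9, -5), (-7, 0)) = 16.7631
d((-4, 7), (5, -9)) = 18.3576
d((-4, 7), (-7, 0)) = 7.6158
d((5, -9), (-7, 0)) = 15.0

Closest pair: (0, -9) and (5, -9) with distance 5.0

The closest pair is (0, -9) and (5, -9) with Euclidean distance 5.0. For 5 points, brute-force pairwise comparison is shown above. For large n, the divide-and-conquer algorithm (sort by x, recurse on halves, check the dividing strip) achieves O(n log n).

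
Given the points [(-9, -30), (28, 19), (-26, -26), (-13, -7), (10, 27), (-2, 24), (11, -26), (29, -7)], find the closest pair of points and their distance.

Computing all pairwise distances among 8 points:

d((-9, -30), (28, 19)) = 61.4003
d((-9, -30), (-26, -26)) = 17.4642
d((-9, -30), (-13, -7)) = 23.3452
d((-9, -30), (10, 27)) = 60.0833
d((-9, -30), (-2, 24)) = 54.4518
d((-9, -30), (11, -26)) = 20.3961
d((-9, -30), (29, -7)) = 44.4185
d((28, 19), (-26, -26)) = 70.2922
d((28, 19), (-13, -7)) = 48.5489
d((28, 19), (10, 27)) = 19.6977
d((28, 19), (-2, 24)) = 30.4138
d((28, 19), (11, -26)) = 48.1041
d((28, 19), (29, -7)) = 26.0192
d((-26, -26), (-13, -7)) = 23.0217
d((-26, -26), (10, 27)) = 64.0703
d((-26, -26), (-2, 24)) = 55.4617
d((-26, -26), (11, -26)) = 37.0
d((-26, -26), (29, -7)) = 58.1893
d((-13, -7), (10, 27)) = 41.0488
d((-13, -7), (-2, 24)) = 32.8938
d((-13, -7), (11, -26)) = 30.6105
d((-13, -7), (29, -7)) = 42.0
d((10, 27), (-2, 24)) = 12.3693 <-- minimum
d((10, 27), (11, -26)) = 53.0094
d((10, 27), (29, -7)) = 38.9487
d((-2, 24), (11, -26)) = 51.6624
d((-2, 24), (29, -7)) = 43.8406
d((11, -26), (29, -7)) = 26.1725

Closest pair: (10, 27) and (-2, 24) with distance 12.3693

The closest pair is (10, 27) and (-2, 24) with Euclidean distance 12.3693. For 8 points, brute-force pairwise comparison is shown above. For large n, the divide-and-conquer algorithm (sort by x, recurse on halves, check the dividing strip) achieves O(n log n).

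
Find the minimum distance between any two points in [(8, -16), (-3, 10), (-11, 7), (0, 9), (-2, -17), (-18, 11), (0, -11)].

Computing all pairwise distances among 7 points:

d((8, -16), (-3, 10)) = 28.2312
d((8, -16), (-11, 7)) = 29.8329
d((8, -16), (0, 9)) = 26.2488
d((8, -16), (-2, -17)) = 10.0499
d((8, -16), (-18, 11)) = 37.4833
d((8, -16), (0, -11)) = 9.434
d((-3, 10), (-11, 7)) = 8.544
d((-3, 10), (0, 9)) = 3.1623 <-- minimum
d((-3, 10), (-2, -17)) = 27.0185
d((-3, 10), (-18, 11)) = 15.0333
d((-3, 10), (0, -11)) = 21.2132
d((-11, 7), (0, 9)) = 11.1803
d((-11, 7), (-2, -17)) = 25.632
d((-11, 7), (-18, 11)) = 8.0623
d((-11, 7), (0, -11)) = 21.095
d((0, 9), (-2, -17)) = 26.0768
d((0, 9), (-18, 11)) = 18.1108
d((0, 9), (0, -11)) = 20.0
d((-2, -17), (-18, 11)) = 32.249
d((-2, -17), (0, -11)) = 6.3246
d((-18, 11), (0, -11)) = 28.4253

Closest pair: (-3, 10) and (0, 9) with distance 3.1623

The closest pair is (-3, 10) and (0, 9) with Euclidean distance 3.1623. For 7 points, brute-force pairwise comparison is shown above. For large n, the divide-and-conquer algorithm (sort by x, recurse on halves, check the dividing strip) achieves O(n log n).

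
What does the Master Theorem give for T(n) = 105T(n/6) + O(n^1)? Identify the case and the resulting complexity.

Master Theorem for T(n) = 105T(n/6) + O(n^1):

a = 105, b = 6, c = 1
log_b(a) = log_6(105) = 2.5974

Case 1: c = 1 < log_6(105) = 2.5974
T(n) = O(n^(log_6 105))

For T(n) = 105T(n/6) + O(n^1): log_6(105) = 2.5974. This is Case 1 of the Master Theorem (c < log_b(a), work dominated by leaves), giving O(n^(log_6 105)).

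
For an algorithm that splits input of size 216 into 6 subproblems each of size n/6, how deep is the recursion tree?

For divide and conquer with division factor 6:

Problem sizes at each level:
Level 0: 216
Level 1: 36
Level 2: 6
Level 3: 1

The root is level 0 and the size-1 base case is level 3 (the tree spans levels 0 through 3, i.e. 4 levels counting the root), so the depth is the number of divisions: log_6(216) = 3

The recursion tree depth is log_6(216) = 3. At each level, the problem size is divided by 6, so it takes 3 divisions to reduce to a base case of size 1. The algorithm makes 6 recursive calls at each level.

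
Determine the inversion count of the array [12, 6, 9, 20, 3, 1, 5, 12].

Finding inversions in [12, 6, 9, 20, 3, 1, 5, 12]:

(0, 1): arr[0]=12 > arr[1]=6
(0, 2): arr[0]=12 > arr[2]=9
(0, 4): arr[0]=12 > arr[4]=3
(0, 5): arr[0]=12 > arr[5]=1
(0, 6): arr[0]=12 > arr[6]=5
(1, 4): arr[1]=6 > arr[4]=3
(1, 5): arr[1]=6 > arr[5]=1
(1, 6): arr[1]=6 > arr[6]=5
(2, 4): arr[2]=9 > arr[4]=3
(2, 5): arr[2]=9 > arr[5]=1
(2, 6): arr[2]=9 > arr[6]=5
(3, 4): arr[3]=20 > arr[4]=3
(3, 5): arr[3]=20 > arr[5]=1
(3, 6): arr[3]=20 > arr[6]=5
(3, 7): arr[3]=20 > arr[7]=12
(4, 5): arr[4]=3 > arr[5]=1

Total inversions: 16

The array has 16 inversion(s): (0,1), (0,2), (0,4), (0,5), (0,6), (1,4), (1,5), (1,6), (2,4), (2,5), (2,6), (3,4), (3,5), (3,6), (3,7), (4,5). Each pair (i,j) satisfies i < j and arr[i] > arr[j].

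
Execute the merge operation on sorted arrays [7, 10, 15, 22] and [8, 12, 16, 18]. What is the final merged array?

Merging process:

Compare 7 vs 8: take 7 from left. Merged: [7]
Compare 10 vs 8: take 8 from right. Merged: [7, 8]
Compare 10 vs 12: take 10 from left. Merged: [7, 8, 10]
Compare 15 vs 12: take 12 from right. Merged: [7, 8, 10, 12]
Compare 15 vs 16: take 15 from left. Merged: [7, 8, 10, 12, 15]
Compare 22 vs 16: take 16 from right. Merged: [7, 8, 10, 12, 15, 16]
Compare 22 vs 18: take 18 from right. Merged: [7, 8, 10, 12, 15, 16, 18]
Append remaining from left: [22]. Merged: [7, 8, 10, 12, 15, 16, 18, 22]

Final merged array: [7, 8, 10, 12, 15, 16, 18, 22]
Total comparisons: 7

The merged array is [7, 8, 10, 12, 15, 16, 18, 22], requiring 7 comparisons. The merge step runs in O(n) time where n is the total number of elements.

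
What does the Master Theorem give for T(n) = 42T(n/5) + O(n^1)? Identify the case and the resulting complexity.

Master Theorem for T(n) = 42T(n/5) + O(n^1):

a = 42, b = 5, c = 1
log_b(a) = log_5(42) = 2.3223

Case 1: c = 1 < log_5(42) = 2.3223
T(n) = O(n^(log_5 42))

For T(n) = 42T(n/5) + O(n^1): log_5(42) = 2.3223. This is Case 1 of the Master Theorem (c < log_b(a), work dominated by leaves), giving O(n^(log_5 42)).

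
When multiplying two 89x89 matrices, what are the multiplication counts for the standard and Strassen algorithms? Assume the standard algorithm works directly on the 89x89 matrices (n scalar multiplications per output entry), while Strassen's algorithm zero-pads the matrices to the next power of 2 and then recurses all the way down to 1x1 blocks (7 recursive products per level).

Matrix multiplication for 89x89 matrices:

Strassen's algorithm requires power-of-2 dimensions. Pad 89x89 to 128x128 (next power of 2).

Standard algorithm: 89^3 = 704969 multiplications
Strassen's algorithm: 7^(log2(128)) = 7^7 = 823543 multiplications
Difference: 704969 - 823543 = -118574 (Strassen uses MORE here due to padding overhead — for small or just-over-power-of-2 n, padding can outweigh the per-level savings)

Standard: 704969 multiplications (89^3). Strassen: 823543 multiplications (7^7, after padding to 128x128). Strassen reduces 8 recursive multiplications to 7 at each level.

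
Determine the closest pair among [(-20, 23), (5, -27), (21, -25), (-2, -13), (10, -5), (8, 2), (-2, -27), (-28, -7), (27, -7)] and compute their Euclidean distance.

Computing all pairwise distances among 9 points:

d((-20, 23), (5, -27)) = 55.9017
d((-20, 23), (21, -25)) = 63.1269
d((-20, 23), (-2, -13)) = 40.2492
d((-20, 23), (10, -5)) = 41.0366
d((-20, 23), (8, 2)) = 35.0
d((-20, 23), (-2, -27)) = 53.1413
d((-20, 23), (-28, -7)) = 31.0483
d((-20, 23), (27, -7)) = 55.7584
d((5, -27), (21, -25)) = 16.1245
d((5, -27), (-2, -13)) = 15.6525
d((5, -27), (10, -5)) = 22.561
d((5, -27), (8, 2)) = 29.1548
d((5, -27), (-2, -27)) = 7.0 <-- minimum
d((5, -27), (-28, -7)) = 38.5876
d((5, -27), (27, -7)) = 29.7321
d((21, -25), (-2, -13)) = 25.9422
d((21, -25), (10, -5)) = 22.8254
d((21, -25), (8, 2)) = 29.9666
d((21, -25), (-2, -27)) = 23.0868
d((21, -25), (-28, -7)) = 52.2015
d((21, -25), (27, -7)) = 18.9737
d((-2, -13), (10, -5)) = 14.4222
d((-2, -13), (8, 2)) = 18.0278
d((-2, -13), (-2, -27)) = 14.0
d((-2, -13), (-28, -7)) = 26.6833
d((-2, -13), (27, -7)) = 29.6142
d((10, -5), (8, 2)) = 7.2801
d((10, -5), (-2, -27)) = 25.0599
d((10, -5), (-28, -7)) = 38.0526
d((10, -5), (27, -7)) = 17.1172
d((8, 2), (-2, -27)) = 30.6757
d((8, 2), (-28, -7)) = 37.108
d((8, 2), (27, -7)) = 21.0238
d((-2, -27), (-28, -7)) = 32.8024
d((-2, -27), (27, -7)) = 35.2278
d((-28, -7), (27, -7)) = 55.0

Closest pair: (5, -27) and (-2, -27) with distance 7.0

The closest pair is (5, -27) and (-2, -27) with Euclidean distance 7.0. For 9 points, brute-force pairwise comparison is shown above. For large n, the divide-and-conquer algorithm (sort by x, recurse on halves, check the dividing strip) achieves O(n log n).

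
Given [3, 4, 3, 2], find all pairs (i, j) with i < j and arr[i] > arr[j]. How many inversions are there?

Finding inversions in [3, 4, 3, 2]:

(0, 3): arr[0]=3 > arr[3]=2
(1, 2): arr[1]=4 > arr[2]=3
(1, 3): arr[1]=4 > arr[3]=2
(2, 3): arr[2]=3 > arr[3]=2

Total inversions: 4

The array has 4 inversion(s): (0,3), (1,2), (1,3), (2,3). Each pair (i,j) satisfies i < j and arr[i] > arr[j].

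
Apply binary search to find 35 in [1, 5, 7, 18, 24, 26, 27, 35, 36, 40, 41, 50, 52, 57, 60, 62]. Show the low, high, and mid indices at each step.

Binary search for 35 in [1, 5, 7, 18, 24, 26, 27, 35, 36, 40, 41, 50, 52, 57, 60, 62]:

lo=0, hi=15, mid=7, arr[mid]=35 -> Found target at index 7!

Binary search finds 35 at index 7 after 1 comparisons. The search repeatedly halves the search space by comparing with the middle element.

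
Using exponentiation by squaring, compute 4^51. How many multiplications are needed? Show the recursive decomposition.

Computing 4^51 by squaring (build up from 4^1; each line after the first costs one multiplication):

4^1 = 4
4^2 = (4^1)^2 = 4^2 = 16
4^3 = 4 * 4^2 = 4 * 16 = 64
4^6 = (4^3)^2 = 64^2 = 4096
4^12 = (4^6)^2 = 4096^2 = 16777216
4^24 = (4^12)^2 = 16777216^2 = 281474976710656
4^25 = 4 * 4^24 = 4 * 281474976710656 = 1125899906842624
4^50 = (4^25)^2 = 1125899906842624^2 = 1267650600228229401496703205376
4^51 = 4 * 4^50 = 4 * 1267650600228229401496703205376 = 5070602400912917605986812821504

Result: 5070602400912917605986812821504
Multiplications needed: 8 (8 lines after 4^1)

4^51 = 5070602400912917605986812821504. Using exponentiation by squaring, this requires 8 multiplications. The key idea: if the exponent is even, square the half-power; if odd, multiply by the base once.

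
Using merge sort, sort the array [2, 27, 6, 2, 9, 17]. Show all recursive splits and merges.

Merge sort trace:

Split: [2, 27, 6, 2, 9, 17] -> [2, 27, 6] and [2, 9, 17]
  Split: [2, 27, 6] -> [2] and [27, 6]
    Split: [27, 6] -> [27] and [6]
    Merge: [27] + [6] -> [6, 27]
  Merge: [2] + [6, 27] -> [2, 6, 27]
  Split: [2, 9, 17] -> [2] and [9, 17]
    Split: [9, 17] -> [9] and [17]
    Merge: [9] + [17] -> [9, 17]
  Merge: [2] + [9, 17] -> [2, 9, 17]
Merge: [2, 6, 27] + [2, 9, 17] -> [2, 2, 6, 9, 17, 27]

Final sorted array: [2, 2, 6, 9, 17, 27]

The merge sort proceeds by recursively splitting the array and merging sorted halves.
After all merges, the sorted array is [2, 2, 6, 9, 17, 27].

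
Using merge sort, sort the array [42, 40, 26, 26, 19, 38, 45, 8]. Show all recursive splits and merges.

Merge sort trace:

Split: [42, 40, 26, 26, 19, 38, 45, 8] -> [42, 40, 26, 26] and [19, 38, 45, 8]
  Split: [42, 40, 26, 26] -> [42, 40] and [26, 26]
    Split: [42, 40] -> [42] and [40]
    Merge: [42] + [40] -> [40, 42]
    Split: [26, 26] -> [26] and [26]
    Merge: [26] + [26] -> [26, 26]
  Merge: [40, 42] + [26, 26] -> [26, 26, 40, 42]
  Split: [19, 38, 45, 8] -> [19, 38] and [45, 8]
    Split: [19, 38] -> [19] and [38]
    Merge: [19] + [38] -> [19, 38]
    Split: [45, 8] -> [45] and [8]
    Merge: [45] + [8] -> [8, 45]
  Merge: [19, 38] + [8, 45] -> [8, 19, 38, 45]
Merge: [26, 26, 40, 42] + [8, 19, 38, 45] -> [8, 19, 26, 26, 38, 40, 42, 45]

Final sorted array: [8, 19, 26, 26, 38, 40, 42, 45]

The merge sort proceeds by recursively splitting the array and merging sorted halves.
After all merges, the sorted array is [8, 19, 26, 26, 38, 40, 42, 45].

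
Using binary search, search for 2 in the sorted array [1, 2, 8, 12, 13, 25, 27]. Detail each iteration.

Binary search for 2 in [1, 2, 8, 12, 13, 25, 27]:

lo=0, hi=6, mid=3, arr[mid]=12 -> 12 > 2, search left half
lo=0, hi=2, mid=1, arr[mid]=2 -> Found target at index 1!

Binary search finds 2 at index 1 after 2 comparisons. The search repeatedly halves the search space by comparing with the middle element.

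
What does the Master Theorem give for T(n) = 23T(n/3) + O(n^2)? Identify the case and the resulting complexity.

Master Theorem for T(n) = 23T(n/3) + O(n^2):

a = 23, b = 3, c = 2
log_b(a) = log_3(23) = 2.8540

Case 1: c = 2 < log_3(23) = 2.8540
T(n) = O(n^(log_3 23))

For T(n) = 23T(n/3) + O(n^2): log_3(23) = 2.8540. This is Case 1 of the Master Theorem (c < log_b(a), work dominated by leaves), giving O(n^(log_3 23)).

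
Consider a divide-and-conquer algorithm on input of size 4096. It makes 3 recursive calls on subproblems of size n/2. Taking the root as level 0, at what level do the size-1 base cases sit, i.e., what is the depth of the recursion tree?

For divide and conquer with division factor 2:

Problem sizes at each level:
Level 0: 4096
Level 1: 2048
Level 2: 1024
Level 3: 512
Level 4: 256
Level 5: 128
Level 6: 64
Level 7: 32
Level 8: 16
Level 9: 8
Level 10: 4
Level 11: 2
Level 12: 1

The root is level 0 and the size-1 base case is level 12 (the tree spans levels 0 through 12, i.e. 13 levels counting the root), so the depth is the number of divisions: log_2(4096) = 12

The recursion tree depth is log_2(4096) = 12. At each level, the problem size is divided by 2, so it takes 12 divisions to reduce to a base case of size 1. The algorithm makes 3 recursive calls at each level.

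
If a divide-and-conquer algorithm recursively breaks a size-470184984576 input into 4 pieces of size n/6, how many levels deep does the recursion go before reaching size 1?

For divide and conquer with division factor 6:

Problem sizes at each level:
Level 0: 470184984576
Level 1: 78364164096
Level 2: 13060694016
Level 3: 2176782336
Level 4: 362797056
Level 5: 60466176
Level 6: 10077696
Level 7: 1679616
Level 8: 279936
Level 9: 46656
Level 10: 7776
Level 11: 1296
Level 12: 216
Level 13: 36
Level 14: 6
Level 15: 1

The root is level 0 and the size-1 base case is level 15 (the tree spans levels 0 through 15, i.e. 16 levels counting the root), so the depth is the number of divisions: log_6(470184984576) = 15

The recursion tree depth is log_6(470184984576) = 15. At each level, the problem size is divided by 6, so it takes 15 divisions to reduce to a base case of size 1. The algorithm makes 4 recursive calls at each level.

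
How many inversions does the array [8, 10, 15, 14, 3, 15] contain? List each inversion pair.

Finding inversions in [8, 10, 15, 14, 3, 15]:

(0, 4): arr[0]=8 > arr[4]=3
(1, 4): arr[1]=10 > arr[4]=3
(2, 3): arr[2]=15 > arr[3]=14
(2, 4): arr[2]=15 > arr[4]=3
(3, 4): arr[3]=14 > arr[4]=3

Total inversions: 5

The array has 5 inversion(s): (0,4), (1,4), (2,3), (2,4), (3,4). Each pair (i,j) satisfies i < j and arr[i] > arr[j].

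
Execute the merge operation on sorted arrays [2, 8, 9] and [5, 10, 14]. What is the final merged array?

Merging process:

Compare 2 vs 5: take 2 from left. Merged: [2]
Compare 8 vs 5: take 5 from right. Merged: [2, 5]
Compare 8 vs 10: take 8 from left. Merged: [2, 5, 8]
Compare 9 vs 10: take 9 from left. Merged: [2, 5, 8, 9]
Append remaining from right: [10, 14]. Merged: [2, 5, 8, 9, 10, 14]

Final merged array: [2, 5, 8, 9, 10, 14]
Total comparisons: 4

The merged array is [2, 5, 8, 9, 10, 14], requiring 4 comparisons. The merge step runs in O(n) time where n is the total number of elements.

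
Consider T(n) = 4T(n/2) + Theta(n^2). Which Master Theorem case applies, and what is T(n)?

Master Theorem for T(n) = 4T(n/2) + O(n^2):

a = 4, b = 2, c = 2
log_b(a) = log_2(4) = 2.0000

Case 2: c = 2 = log_2(4) = 2.0000
T(n) = O(n^2 log n) = O(n^2 log n)

For T(n) = 4T(n/2) + O(n^2): log_2(4) = 2.0000. This is Case 2 of the Master Theorem (c = log_b(a), equal work at all levels), giving O(n^2 log n).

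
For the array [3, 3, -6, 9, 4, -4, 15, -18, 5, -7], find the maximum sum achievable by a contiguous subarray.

Using Kadane's algorithm on [3, 3, -6, 9, 4, -4, 15, -18, 5, -7]:

Scanning through the array:
Position 1 (value 3): max_ending_here = 6, max_so_far = 6
Position 2 (value -6): max_ending_here = 0, max_so_far = 6
Position 3 (value 9): max_ending_here = 9, max_so_far = 9
Position 4 (value 4): max_ending_here = 13, max_so_far = 13
Position 5 (value -4): max_ending_here = 9, max_so_far = 13
Position 6 (value 15): max_ending_here = 24, max_so_far = 24
Position 7 (value -18): max_ending_here = 6, max_so_far = 24
Position 8 (value 5): max_ending_here = 11, max_so_far = 24
Position 9 (value -7): max_ending_here = 4, max_so_far = 24

Maximum subarray: [3, 3, -6, 9, 4, -4, 15]
Maximum sum: 24

The maximum subarray is [3, 3, -6, 9, 4, -4, 15] with sum 24. This subarray runs from index 0 to index 6.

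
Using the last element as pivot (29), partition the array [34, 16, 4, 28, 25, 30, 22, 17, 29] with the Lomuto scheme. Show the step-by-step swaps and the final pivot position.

Lomuto partition with pivot = 29:

Initial array: [34, 16, 4, 28, 25, 30, 22, 17, 29]

arr[0]=34 > 29: no swap
arr[1]=16 <= 29: swap with position 0, array becomes [16, 34, 4, 28, 25, 30, 22, 17, 29]
arr[2]=4 <= 29: swap with position 1, array becomes [16, 4, 34, 28, 25, 30, 22, 17, 29]
arr[3]=28 <= 29: swap with position 2, array becomes [16, 4, 28, 34, 25, 30, 22, 17, 29]
arr[4]=25 <= 29: swap with position 3, array becomes [16, 4, 28, 25, 34, 30, 22, 17, 29]
arr[5]=30 > 29: no swap
arr[6]=22 <= 29: swap with position 4, array becomes [16, 4, 28, 25, 22, 30, 34, 17, 29]
arr[7]=17 <= 29: swap with position 5, array becomes [16, 4, 28, 25, 22, 17, 34, 30, 29]

Place pivot at position 6: [16, 4, 28, 25, 22, 17, 29, 30, 34]
Pivot position: 6

After partitioning with pivot 29, the array becomes [16, 4, 28, 25, 22, 17, 29, 30, 34]. The pivot is placed at index 6. All elements to the left of the pivot are <= 29, and all elements to the right are > 29.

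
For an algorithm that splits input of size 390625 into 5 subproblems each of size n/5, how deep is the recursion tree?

For divide and conquer with division factor 5:

Problem sizes at each level:
Level 0: 390625
Level 1: 78125
Level 2: 15625
Level 3: 3125
Level 4: 625
Level 5: 125
Level 6: 25
Level 7: 5
Level 8: 1

The root is level 0 and the size-1 base case is level 8 (the tree spans levels 0 through 8, i.e. 9 levels counting the root), so the depth is the number of divisions: log_5(390625) = 8

The recursion tree depth is log_5(390625) = 8. At each level, the problem size is divided by 5, so it takes 8 divisions to reduce to a base case of size 1. The algorithm makes 5 recursive calls at each level.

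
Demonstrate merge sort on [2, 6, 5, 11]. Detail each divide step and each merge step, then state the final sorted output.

Merge sort trace:

Split: [2, 6, 5, 11] -> [2, 6] and [5, 11]
  Split: [2, 6] -> [2] and [6]
  Merge: [2] + [6] -> [2, 6]
  Split: [5, 11] -> [5] and [11]
  Merge: [5] + [11] -> [5, 11]
Merge: [2, 6] + [5, 11] -> [2, 5, 6, 11]

Final sorted array: [2, 5, 6, 11]

The merge sort proceeds by recursively splitting the array and merging sorted halves.
After all merges, the sorted array is [2, 5, 6, 11].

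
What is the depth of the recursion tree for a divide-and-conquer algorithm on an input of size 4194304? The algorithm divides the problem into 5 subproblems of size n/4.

For divide and conquer with division factor 4:

Problem sizes at each level:
Level 0: 4194304
Level 1: 1048576
Level 2: 262144
Level 3: 65536
Level 4: 16384
Level 5: 4096
Level 6: 1024
Level 7: 256
Level 8: 64
Level 9: 16
Level 10: 4
Level 11: 1

The root is level 0 and the size-1 base case is level 11 (the tree spans levels 0 through 11, i.e. 12 levels counting the root), so the depth is the number of divisions: log_4(4194304) = 11

The recursion tree depth is log_4(4194304) = 11. At each level, the problem size is divided by 4, so it takes 11 divisions to reduce to a base case of size 1. The algorithm makes 5 recursive calls at each level.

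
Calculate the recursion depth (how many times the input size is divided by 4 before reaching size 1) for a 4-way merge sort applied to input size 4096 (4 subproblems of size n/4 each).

For divide and conquer with division factor 4:

Problem sizes at each level:
Level 0: 4096
Level 1: 1024
Level 2: 256
Level 3: 64
Level 4: 16
Level 5: 4
Level 6: 1

The root is level 0 and the size-1 base case is level 6 (the tree spans levels 0 through 6, i.e. 7 levels counting the root), so the depth is the number of divisions: log_4(4096) = 6

The recursion tree depth is log_4(4096) = 6. At each level, the problem size is divided by 4, so it takes 6 divisions to reduce to a base case of size 1. The algorithm makes 4 recursive calls at each level.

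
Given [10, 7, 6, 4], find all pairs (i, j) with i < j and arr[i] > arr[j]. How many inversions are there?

Finding inversions in [10, 7, 6, 4]:

(0, 1): arr[0]=10 > arr[1]=7
(0, 2): arr[0]=10 > arr[2]=6
(0, 3): arr[0]=10 > arr[3]=4
(1, 2): arr[1]=7 > arr[2]=6
(1, 3): arr[1]=7 > arr[3]=4
(2, 3): arr[2]=6 > arr[3]=4

Total inversions: 6

The array has 6 inversion(s): (0,1), (0,2), (0,3), (1,2), (1,3), (2,3). Each pair (i,j) satisfies i < j and arr[i] > arr[j].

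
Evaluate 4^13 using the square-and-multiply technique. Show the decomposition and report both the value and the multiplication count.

Computing 4^13 by squaring (build up from 4^1; each line after the first costs one multiplication):

4^1 = 4
4^2 = (4^1)^2 = 4^2 = 16
4^3 = 4 * 4^2 = 4 * 16 = 64
4^6 = (4^3)^2 = 64^2 = 4096
4^12 = (4^6)^2 = 4096^2 = 16777216
4^13 = 4 * 4^12 = 4 * 16777216 = 67108864

Result: 67108864
Multiplications needed: 5 (5 lines after 4^1)

4^13 = 67108864. Using exponentiation by squaring, this requires 5 multiplications. The key idea: if the exponent is even, square the half-power; if odd, multiply by the base once.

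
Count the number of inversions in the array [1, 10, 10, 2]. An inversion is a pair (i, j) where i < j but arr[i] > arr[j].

Finding inversions in [1, 10, 10, 2]:

(1, 3): arr[1]=10 > arr[3]=2
(2, 3): arr[2]=10 > arr[3]=2

Total inversions: 2

The array has 2 inversion(s): (1,3), (2,3). Each pair (i,j) satisfies i < j and arr[i] > arr[j].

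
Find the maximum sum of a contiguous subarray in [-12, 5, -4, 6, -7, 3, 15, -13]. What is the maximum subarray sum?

Using Kadane's algorithm on [-12, 5, -4, 6, -7, 3, 15, -13]:

Scanning through the array:
Position 1 (value 5): max_ending_here = 5, max_so_far = 5
Position 2 (value -4): max_ending_here = 1, max_so_far = 5
Position 3 (value 6): max_ending_here = 7, max_so_far = 7
Position 4 (value -7): max_ending_here = 0, max_so_far = 7
Position 5 (value 3): max_ending_here = 3, max_so_far = 7
Position 6 (value 15): max_ending_here = 18, max_so_far = 18
Position 7 (value -13): max_ending_here = 5, max_so_far = 18

Maximum subarray: [5, -4, 6, -7, 3, 15]
Maximum sum: 18

The maximum subarray is [5, -4, 6, -7, 3, 15] with sum 18. This subarray runs from index 1 to index 6.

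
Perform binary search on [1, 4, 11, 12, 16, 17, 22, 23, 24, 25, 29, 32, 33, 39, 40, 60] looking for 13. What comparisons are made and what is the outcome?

Binary search for 13 in [1, 4, 11, 12, 16, 17, 22, 23, 24, 25, 29, 32, 33, 39, 40, 60]:

lo=0, hi=15, mid=7, arr[mid]=23 -> 23 > 13, search left half
lo=0, hi=6, mid=3, arr[mid]=12 -> 12 < 13, search right half
lo=4, hi=6, mid=5, arr[mid]=17 -> 17 > 13, search left half
lo=4, hi=4, mid=4, arr[mid]=16 -> 16 > 13, search left half
lo=4 > hi=3, target 13 not found

Binary search determines that 13 is not in the array after 4 comparisons. The search space was exhausted without finding the target.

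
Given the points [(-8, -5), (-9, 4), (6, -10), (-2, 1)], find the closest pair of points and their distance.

Computing all pairwise distances among 4 points:

d((-8, -5), (-9, 4)) = 9.0554
d((-8, -5), (6, -10)) = 14.8661
d((-8, -5), (-2, 1)) = 8.4853
d((-9, 4), (6, -10)) = 20.5183
d((-9, 4), (-2, 1)) = 7.6158 <-- minimum
d((6, -10), (-2, 1)) = 13.6015

Closest pair: (-9, 4) and (-2, 1) with distance 7.6158

The closest pair is (-9, 4) and (-2, 1) with Euclidean distance 7.6158. For 4 points, brute-force pairwise comparison is shown above. For large n, the divide-and-conquer algorithm (sort by x, recurse on halves, check the dividing strip) achieves O(n log n).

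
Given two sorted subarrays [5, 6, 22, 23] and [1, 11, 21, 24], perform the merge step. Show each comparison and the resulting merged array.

Merging process:

Compare 5 vs 1: take 1 from right. Merged: [1]
Compare 5 vs 11: take 5 from left. Merged: [1, 5]
Compare 6 vs 11: take 6 from left. Merged: [1, 5, 6]
Compare 22 vs 11: take 11 from right. Merged: [1, 5, 6, 11]
Compare 22 vs 21: take 21 from right. Merged: [1, 5, 6, 11, 21]
Compare 22 vs 24: take 22 from left. Merged: [1, 5, 6, 11, 21, 22]
Compare 23 vs 24: take 23 from left. Merged: [1, 5, 6, 11, 21, 22, 23]
Append remaining from right: [24]. Merged: [1, 5, 6, 11, 21, 22, 23, 24]

Final merged array: [1, 5, 6, 11, 21, 22, 23, 24]
Total comparisons: 7

The merged array is [1, 5, 6, 11, 21, 22, 23, 24], requiring 7 comparisons. The merge step runs in O(n) time where n is the total number of elements.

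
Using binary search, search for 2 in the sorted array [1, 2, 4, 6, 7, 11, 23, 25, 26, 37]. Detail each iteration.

Binary search for 2 in [1, 2, 4, 6, 7, 11, 23, 25, 26, 37]:

lo=0, hi=9, mid=4, arr[mid]=7 -> 7 > 2, search left half
lo=0, hi=3, mid=1, arr[mid]=2 -> Found target at index 1!

Binary search finds 2 at index 1 after 2 comparisons. The search repeatedly halves the search space by comparing with the middle element.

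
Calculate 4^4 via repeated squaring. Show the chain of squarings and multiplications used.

Computing 4^4 by squaring (build up from 4^1; each line after the first costs one multiplication):

4^1 = 4
4^2 = (4^1)^2 = 4^2 = 16
4^4 = (4^2)^2 = 16^2 = 256

Result: 256
Multiplications needed: 2 (2 lines after 4^1)

4^4 = 256. Using exponentiation by squaring, this requires 2 multiplications. The key idea: if the exponent is even, square the half-power; if odd, multiply by the base once.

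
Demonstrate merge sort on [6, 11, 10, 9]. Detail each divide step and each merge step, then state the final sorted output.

Merge sort trace:

Split: [6, 11, 10, 9] -> [6, 11] and [10, 9]
  Split: [6, 11] -> [6] and [11]
  Merge: [6] + [11] -> [6, 11]
  Split: [10, 9] -> [10] and [9]
  Merge: [10] + [9] -> [9, 10]
Merge: [6, 11] + [9, 10] -> [6, 9, 10, 11]

Final sorted array: [6, 9, 10, 11]

The merge sort proceeds by recursively splitting the array and merging sorted halves.
After all merges, the sorted array is [6, 9, 10, 11].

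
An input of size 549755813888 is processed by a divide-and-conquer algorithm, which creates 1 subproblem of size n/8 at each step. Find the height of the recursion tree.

For divide and conquer with division factor 8:

Problem sizes at each level:
Level 0: 549755813888
Level 1: 68719476736
Level 2: 8589934592
Level 3: 1073741824
Level 4: 134217728
Level 5: 16777216
Level 6: 2097152
Level 7: 262144
Level 8: 32768
Level 9: 4096
Level 10: 512
Level 11: 64
Level 12: 8
Level 13: 1

The root is level 0 and the size-1 base case is level 13 (the tree spans levels 0 through 13, i.e. 14 levels counting the root), so the depth is the number of divisions: log_8(549755813888) = 13

The recursion tree depth is log_8(549755813888) = 13. At each level, the problem size is divided by 8, so it takes 13 divisions to reduce to a base case of size 1. The algorithm makes 1 recursive call at each level.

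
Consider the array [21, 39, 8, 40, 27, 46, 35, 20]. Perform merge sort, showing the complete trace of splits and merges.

Merge sort trace:

Split: [21, 39, 8, 40, 27, 46, 35, 20] -> [21, 39, 8, 40] and [27, 46, 35, 20]
  Split: [21, 39, 8, 40] -> [21, 39] and [8, 40]
    Split: [21, 39] -> [21] and [39]
    Merge: [21] + [39] -> [21, 39]
    Split: [8, 40] -> [8] and [40]
    Merge: [8] + [40] -> [8, 40]
  Merge: [21, 39] + [8, 40] -> [8, 21, 39, 40]
  Split: [27, 46, 35, 20] -> [27, 46] and [35, 20]
    Split: [27, 46] -> [27] and [46]
    Merge: [27] + [46] -> [27, 46]
    Split: [35, 20] -> [35] and [20]
    Merge: [35] + [20] -> [20, 35]
  Merge: [27, 46] + [20, 35] -> [20, 27, 35, 46]
Merge: [8, 21, 39, 40] + [20, 27, 35, 46] -> [8, 20, 21, 27, 35, 39, 40, 46]

Final sorted array: [8, 20, 21, 27, 35, 39, 40, 46]

The merge sort proceeds by recursively splitting the array and merging sorted halves.
After all merges, the sorted array is [8, 20, 21, 27, 35, 39, 40, 46].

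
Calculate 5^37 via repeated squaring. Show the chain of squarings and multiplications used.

Computing 5^37 by squaring (build up from 5^1; each line after the first costs one multiplication):

5^1 = 5
5^2 = (5^1)^2 = 5^2 = 25
5^4 = (5^2)^2 = 25^2 = 625
5^8 = (5^4)^2 = 625^2 = 390625
5^9 = 5 * 5^8 = 5 * 390625 = 1953125
5^18 = (5^9)^2 = 1953125^2 = 3814697265625
5^36 = (5^18)^2 = 3814697265625^2 = 14551915228366851806640625
5^37 = 5 * 5^36 = 5 * 14551915228366851806640625 = 72759576141834259033203125

Result: 72759576141834259033203125
Multiplications needed: 7 (7 lines after 5^1)

5^37 = 72759576141834259033203125. Using exponentiation by squaring, this requires 7 multiplications. The key idea: if the exponent is even, square the half-power; if odd, multiply by the base once.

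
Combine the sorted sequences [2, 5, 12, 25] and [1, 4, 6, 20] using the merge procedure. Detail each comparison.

Merging process:

Compare 2 vs 1: take 1 from right. Merged: [1]
Compare 2 vs 4: take 2 from left. Merged: [1, 2]
Compare 5 vs 4: take 4 from right. Merged: [1, 2, 4]
Compare 5 vs 6: take 5 from left. Merged: [1, 2, 4, 5]
Compare 12 vs 6: take 6 from right. Merged: [1, 2, 4, 5, 6]
Compare 12 vs 20: take 12 from left. Merged: [1, 2, 4, 5, 6, 12]
Compare 25 vs 20: take 20 from right. Merged: [1, 2, 4, 5, 6, 12, 20]
Append remaining from left: [25]. Merged: [1, 2, 4, 5, 6, 12, 20, 25]

Final merged array: [1, 2, 4, 5, 6, 12, 20, 25]
Total comparisons: 7

The merged array is [1, 2, 4, 5, 6, 12, 20, 25], requiring 7 comparisons. The merge step runs in O(n) time where n is the total number of elements.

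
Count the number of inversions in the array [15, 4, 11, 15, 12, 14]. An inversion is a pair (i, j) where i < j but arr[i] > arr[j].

Finding inversions in [15, 4, 11, 15, 12, 14]:

(0, 1): arr[0]=15 > arr[1]=4
(0, 2): arr[0]=15 > arr[2]=11
(0, 4): arr[0]=15 > arr[4]=12
(0, 5): arr[0]=15 > arr[5]=14
(3, 4): arr[3]=15 > arr[4]=12
(3, 5): arr[3]=15 > arr[5]=14

Total inversions: 6

The array has 6 inversion(s): (0,1), (0,2), (0,4), (0,5), (3,4), (3,5). Each pair (i,j) satisfies i < j and arr[i] > arr[j].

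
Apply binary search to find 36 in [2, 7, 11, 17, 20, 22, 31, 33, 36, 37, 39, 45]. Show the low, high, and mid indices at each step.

Binary search for 36 in [2, 7, 11, 17, 20, 22, 31, 33, 36, 37, 39, 45]:

lo=0, hi=11, mid=5, arr[mid]=22 -> 22 < 36, search right half
lo=6, hi=11, mid=8, arr[mid]=36 -> Found target at index 8!

Binary search finds 36 at index 8 after 2 comparisons. The search repeatedly halves the search space by comparing with the middle element.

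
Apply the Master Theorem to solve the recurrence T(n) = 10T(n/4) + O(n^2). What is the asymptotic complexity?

Master Theorem for T(n) = 10T(n/4) + O(n^2):

a = 10, b = 4, c = 2
log_b(a) = log_4(10) = 1.6610

Case 3: c = 2 > log_4(10) = 1.6610
T(n) = O(n^2) = O(n^2)

For T(n) = 10T(n/4) + O(n^2): log_4(10) = 1.6610. This is Case 3 of the Master Theorem (c > log_b(a), work dominated by root), giving O(n^2).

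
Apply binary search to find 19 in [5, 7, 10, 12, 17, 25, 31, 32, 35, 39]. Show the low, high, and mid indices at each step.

Binary search for 19 in [5, 7, 10, 12, 17, 25, 31, 32, 35, 39]:

lo=0, hi=9, mid=4, arr[mid]=17 -> 17 < 19, search right half
lo=5, hi=9, mid=7, arr[mid]=32 -> 32 > 19, search left half
lo=5, hi=6, mid=5, arr[mid]=25 -> 25 > 19, search left half
lo=5 > hi=4, target 19 not found

Binary search determines that 19 is not in the array after 3 comparisons. The search space was exhausted without finding the target.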